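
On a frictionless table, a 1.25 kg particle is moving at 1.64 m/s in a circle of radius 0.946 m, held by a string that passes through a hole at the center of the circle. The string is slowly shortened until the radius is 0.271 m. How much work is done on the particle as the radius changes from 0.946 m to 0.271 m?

Central (radial) force ⇒ zero torque about the center ⇒ m v r is constant.
v₂ = v₁ r₁ / r₂ = (1.64)(0.946) / (0.271) = 5.725 m/s.
W = ΔKE = ½m(v₂² − v₁²) = 18.80 J.

W ≈ 18.8 J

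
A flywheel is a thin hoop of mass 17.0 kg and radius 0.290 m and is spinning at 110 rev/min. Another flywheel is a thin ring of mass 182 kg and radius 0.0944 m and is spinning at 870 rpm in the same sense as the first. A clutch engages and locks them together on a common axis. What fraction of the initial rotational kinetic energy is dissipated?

No external torque acts about the common axis, so total angular momentum is conserved.
Moments of inertia: I_A = (17.0)(0.290)² = 1.430 kg·m²; I_B = (182)(0.0944)² = 1.622 kg·m².
Taking A's sense as positive: L = (1.430)(110) + (1.622)(870) = 1568 kg·m²·rpm.
Combined I = 1.430 + 1.622 = 3.052 kg·m².
ω_f = L / I = 1568 / 3.052 = 513.9 rpm.
KE_i = ½ΣIω² = 6826 J; KE_f = ½(3.052)(53.82)² = 4419 J.
Fraction dissipated = (KE_i − KE_f)/KE_i = 0.3526.

fraction ≈ 0.353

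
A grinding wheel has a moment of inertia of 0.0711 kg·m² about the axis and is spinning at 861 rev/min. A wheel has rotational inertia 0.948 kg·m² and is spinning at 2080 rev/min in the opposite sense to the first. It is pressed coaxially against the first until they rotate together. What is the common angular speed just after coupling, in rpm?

|ω_f| ≈ 1870 rpm

No external torque acts about the common axis, so total angular momentum is conserved.
Taking A's sense as positive: L = (0.07110)(861) − (0.9480)(2080) = -1911 kg·m²·rpm.
Combined I = 0.07110 + 0.9480 = 1.019 kg·m².
ω_f = L / I = -1911 / 1.019 = -1875 rpm.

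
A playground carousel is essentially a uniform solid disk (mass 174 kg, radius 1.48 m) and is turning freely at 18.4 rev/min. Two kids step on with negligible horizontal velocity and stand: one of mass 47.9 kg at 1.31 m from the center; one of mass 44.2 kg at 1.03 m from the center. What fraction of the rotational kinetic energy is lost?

No external torque acts about the center; L_before = L_after.
I_p = ½(174)(1.48)² = 190.6 kg·m².
Added inertia Σmr² = (47.9)(1.31)² + (44.2)(1.03)² = 129.1 kg·m²; I_f = 190.6 + 129.1 = 319.7 kg·m².
ω_f = I_p ω_i / I_f = (190.6)(18.4) / 319.7 = 10.97 rpm.
KE_i = ½(190.6)(1.927 rad/s)² = 353.8 J; KE_f = ½(319.7)(1.149)² = 210.9 J.
Fraction lost = 0.4038.

fraction ≈ 0.404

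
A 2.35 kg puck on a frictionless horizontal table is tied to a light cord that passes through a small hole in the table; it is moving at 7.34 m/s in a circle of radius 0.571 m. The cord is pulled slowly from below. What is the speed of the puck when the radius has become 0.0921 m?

v₂ ≈ 45.5 m/s

Central (radial) force ⇒ zero torque about the center ⇒ m v r is constant.
v₂ = v₁ r₁ / r₂ = (7.34)(0.571) / (0.0921) = 45.51 m/s.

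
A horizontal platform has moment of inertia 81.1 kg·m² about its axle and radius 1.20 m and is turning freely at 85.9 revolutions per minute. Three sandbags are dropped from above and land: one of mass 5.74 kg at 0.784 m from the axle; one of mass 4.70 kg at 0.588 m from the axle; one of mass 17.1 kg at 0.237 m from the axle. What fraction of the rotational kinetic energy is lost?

No external torque acts about the axle; L_before = L_after.
Added inertia Σmr² = (5.74)(0.784)² + (4.70)(0.588)² + (17.1)(0.237)² = 6.114 kg·m²; I_f = 81.10 + 6.114 = 87.21 kg·m².
ω_f = I_p ω_i / I_f = (81.10)(85.9) / 87.21 = 79.88 rpm.
KE_i = ½(81.10)(8.995 rad/s)² = 3281 J; KE_f = ½(87.21)(8.365)² = 3051 J.
Fraction lost = 0.07010.

fraction ≈ 0.0701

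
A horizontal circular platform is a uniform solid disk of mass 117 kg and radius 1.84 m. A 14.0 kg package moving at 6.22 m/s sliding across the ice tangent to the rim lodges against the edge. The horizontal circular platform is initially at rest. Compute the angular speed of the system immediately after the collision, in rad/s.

The axle reaction passes through the central axle and exerts no torque about it; angular momentum about the central axle is conserved through the impact.
I_p = ½(117)(1.84)² = 198.1 kg·m². Taking the sense of the package's angular momentum as positive, L_{package} = m v R = (14.0)(6.22)(1.84) = 160.2 kg·m²/s.
L_i = 0 + 160.2 = 160.2 kg·m²/s.
After sticking, I_f = I_p + m R² = 198.1 + (14.0)(1.84)² = 245.5 kg·m².
ω_f = L_i / I_f = 160.2 / 245.5 = 0.6528 rad/s.

|ω_f| ≈ 0.653 rad/s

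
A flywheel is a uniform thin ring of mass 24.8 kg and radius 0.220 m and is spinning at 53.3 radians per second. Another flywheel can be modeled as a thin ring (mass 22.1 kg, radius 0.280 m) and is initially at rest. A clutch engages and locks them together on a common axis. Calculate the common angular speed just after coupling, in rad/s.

No external torque acts about the common axis, so total angular momentum is conserved.
Moments of inertia: I_A = (24.8)(0.220)² = 1.200 kg·m²; I_B = (22.1)(0.280)² = 1.733 kg·m².
Taking A's sense as positive: L = (1.200)(53.3) = 63.98 kg·m²·rad/s.
Combined I = 1.200 + 1.733 = 2.933 kg·m².
ω_f = L / I = 63.98 / 2.933 = 21.81 rad/s.

|ω_f| ≈ 21.8 rad/s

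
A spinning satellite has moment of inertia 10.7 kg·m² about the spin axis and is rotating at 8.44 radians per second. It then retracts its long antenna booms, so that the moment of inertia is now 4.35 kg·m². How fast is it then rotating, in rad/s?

ω₂ ≈ 20.8 rad/s

No external torque acts about the spin axis, so angular momentum is conserved.
ω₂ = I₁ω₁ / I₂ = (10.70)(8.44 rad/s) / (4.350) = 20.76 rad/s.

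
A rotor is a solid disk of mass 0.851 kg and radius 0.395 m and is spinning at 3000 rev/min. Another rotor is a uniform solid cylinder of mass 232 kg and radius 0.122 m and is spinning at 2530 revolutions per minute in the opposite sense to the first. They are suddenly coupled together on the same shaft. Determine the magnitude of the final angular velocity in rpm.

|ω_f| ≈ 2330 rpm

No external torque acts about the common axis, so total angular momentum is conserved.
Moments of inertia: I_A = ½(0.851)(0.395)² = 0.06639 kg·m²; I_B = ½(232)(0.122)² = 1.727 kg·m².
Taking A's sense as positive: L = (0.06639)(3000) − (1.727)(2530) = -4169 kg·m²·rpm.
Combined I = 0.06639 + 1.727 = 1.793 kg·m².
ω_f = L / I = -4169 / 1.793 = -2325 rpm.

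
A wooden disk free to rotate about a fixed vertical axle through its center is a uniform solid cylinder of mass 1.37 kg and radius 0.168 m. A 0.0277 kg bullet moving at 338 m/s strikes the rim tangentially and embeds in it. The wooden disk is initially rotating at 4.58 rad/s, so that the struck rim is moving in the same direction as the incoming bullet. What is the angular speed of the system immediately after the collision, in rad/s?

About the axle the impulsive forces during the collision are internal, so angular momentum about that axis is conserved.
I_p = ½(1.37)(0.168)² = 0.01933 kg·m². Taking the sense of the bullet's angular momentum as positive, L_{bullet} = m v R = (0.0277)(338)(0.168) = 1.573 kg·m²/s.
L_i = +I_p ω_p + m v R = +(0.01933)(4.58) + 1.573 = 1.661 kg·m²/s.
After sticking, I_f = I_p + m R² = 0.01933 + (0.0277)(0.168)² = 0.02012 kg·m².
ω_f = L_i / I_f = 1.661 / 0.02012 = 82.60 rad/s.

|ω_f| ≈ 82.6 rad/s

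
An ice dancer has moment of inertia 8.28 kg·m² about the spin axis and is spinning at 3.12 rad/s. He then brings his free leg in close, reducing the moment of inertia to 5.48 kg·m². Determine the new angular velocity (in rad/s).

ω₂ ≈ 4.71 rad/s

Angular momentum about the spin axis is conserved since the torque about it is zero.
ω₂ = I₁ω₁ / I₂ = (8.280)(3.12 rad/s) / (5.480) = 4.714 rad/s.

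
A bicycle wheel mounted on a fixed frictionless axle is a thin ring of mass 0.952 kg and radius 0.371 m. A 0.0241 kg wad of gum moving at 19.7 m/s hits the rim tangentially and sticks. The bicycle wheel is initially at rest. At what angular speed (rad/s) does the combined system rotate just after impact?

About the axle the impulsive forces during the collision are internal, so angular momentum about that axis is conserved.
I_p = (0.952)(0.371)² = 0.1310 kg·m². Taking the sense of the wad of gum's angular momentum as positive, L_{wad} = m v R = (0.0241)(19.7)(0.371) = 0.1761 kg·m²/s.
L_i = 0 + 0.1761 = 0.1761 kg·m²/s.
After sticking, I_f = I_p + m R² = 0.1310 + (0.0241)(0.371)² = 0.1344 kg·m².
ω_f = L_i / I_f = 0.1761 / 0.1344 = 1.311 rad/s.

|ω_f| ≈ 1.31 rad/s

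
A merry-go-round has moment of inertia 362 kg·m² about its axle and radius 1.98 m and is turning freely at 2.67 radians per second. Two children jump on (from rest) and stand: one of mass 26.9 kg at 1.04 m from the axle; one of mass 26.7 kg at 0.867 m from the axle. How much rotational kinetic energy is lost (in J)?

energy lost ≈ 154 J

No external torque acts about the axle; L_before = L_after.
Added inertia Σmr² = (26.9)(1.04)² + (26.7)(0.867)² = 49.17 kg·m²; I_f = 362.0 + 49.17 = 411.2 kg·m².
ω_f = I_p ω_i / I_f = (362.0)(2.67) / 411.2 = 2.351 rad/s.
KE_i = ½(362.0)(2.670 rad/s)² = 1290 J; KE_f = ½(411.2)(2.351)² = 1136 J.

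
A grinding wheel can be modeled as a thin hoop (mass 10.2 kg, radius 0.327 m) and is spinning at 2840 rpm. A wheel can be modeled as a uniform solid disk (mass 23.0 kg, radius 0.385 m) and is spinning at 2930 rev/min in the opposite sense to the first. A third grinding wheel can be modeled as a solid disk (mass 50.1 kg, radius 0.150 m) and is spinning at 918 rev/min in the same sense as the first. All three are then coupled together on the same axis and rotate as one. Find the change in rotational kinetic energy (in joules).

ΔKE ≈ -1.28e+05 J

No external torque acts about the common axis, so total angular momentum is conserved.
Moments of inertia: I_A = (10.2)(0.327)² = 1.091 kg·m²; I_B = ½(23.0)(0.385)² = 1.705 kg·m²; I_C = ½(50.1)(0.150)² = 0.5636 kg·m².
Taking A's sense as positive: L = (1.091)(2840) − (1.705)(2930) + (0.5636)(918) = -1380 kg·m²·rpm.
Combined I = 1.091 + 1.705 + 0.5636 = 3.359 kg·m².
ω_f = L / I = -1380 / 3.359 = -410.7 rpm.
KE_i = ½ΣIω² = 1.311e+05 J; KE_f = ½(3.359)(43.01)² = 3107 J.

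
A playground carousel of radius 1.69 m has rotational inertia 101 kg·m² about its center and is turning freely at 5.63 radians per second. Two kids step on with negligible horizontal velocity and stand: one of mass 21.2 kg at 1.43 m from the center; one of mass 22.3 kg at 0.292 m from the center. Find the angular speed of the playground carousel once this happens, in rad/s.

The added mass arrives with no angular momentum about the center, and any external torque about the center is negligible, so the system's angular momentum is conserved.
Added inertia Σmr² = (21.2)(1.43)² + (22.3)(0.292)² = 45.25 kg·m²; I_f = 101.0 + 45.25 = 146.3 kg·m².
ω_f = I_p ω_i / I_f = (101.0)(5.63) / 146.3 = 3.888 rad/s.

ω_f ≈ 3.89 rad/s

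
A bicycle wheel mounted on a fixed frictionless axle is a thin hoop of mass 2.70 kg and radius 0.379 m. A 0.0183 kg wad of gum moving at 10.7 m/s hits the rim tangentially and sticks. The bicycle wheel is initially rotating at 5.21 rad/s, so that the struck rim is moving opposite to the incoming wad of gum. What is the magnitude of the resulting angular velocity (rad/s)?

About the axle the impulsive forces during the collision are internal, so angular momentum about that axis is conserved.
I_p = (2.70)(0.379)² = 0.3878 kg·m². Taking the sense of the wad of gum's angular momentum as positive, L_{wad} = m v R = (0.0183)(10.7)(0.379) = 0.07421 kg·m²/s.
L_i = −I_p ω_p + m v R = −(0.3878)(5.21) + 0.07421 = -1.946 kg·m²/s.
After sticking, I_f = I_p + m R² = 0.3878 + (0.0183)(0.379)² = 0.3905 kg·m².
ω_f = L_i / I_f = -1.946 / 0.3905 = -4.985 rad/s.

|ω_f| ≈ 4.98 rad/s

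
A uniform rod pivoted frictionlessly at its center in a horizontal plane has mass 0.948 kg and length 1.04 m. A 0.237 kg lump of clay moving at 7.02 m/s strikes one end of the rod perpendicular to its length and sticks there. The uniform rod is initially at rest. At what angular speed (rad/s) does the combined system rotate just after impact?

The axle reaction passes through the pivot and exerts no torque about it; angular momentum about the pivot is conserved through the impact.
I_p = (1/12)(0.948)(1.04)² = 0.08545 kg·m². Taking the sense of the lump of clay's angular momentum as positive, L_{lump} = m v R = (0.237)(7.02)(1.04/2) = 0.8651 kg·m²/s.
L_i = 0 + 0.8651 = 0.8651 kg·m²/s.
After sticking, I_f = I_p + m R² = 0.08545 + (0.237)(1.04/2)² = 0.1495 kg·m².
ω_f = L_i / I_f = 0.8651 / 0.1495 = 5.786 rad/s.

|ω_f| ≈ 5.79 rad/s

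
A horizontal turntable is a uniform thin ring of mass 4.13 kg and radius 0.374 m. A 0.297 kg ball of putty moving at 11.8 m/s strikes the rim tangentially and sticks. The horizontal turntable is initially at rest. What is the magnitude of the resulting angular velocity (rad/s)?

|ω_f| ≈ 2.12 rad/s

The axle reaction passes through the axle and exerts no torque about it; angular momentum about the axle is conserved through the impact.
I_p = (4.13)(0.374)² = 0.5777 kg·m². Taking the sense of the ball of putty's angular momentum as positive, L_{ball} = m v R = (0.297)(11.8)(0.374) = 1.311 kg·m²/s.
L_i = 0 + 1.311 = 1.311 kg·m²/s.
After sticking, I_f = I_p + m R² = 0.5777 + (0.297)(0.374)² = 0.6192 kg·m².
ω_f = L_i / I_f = 1.311 / 0.6192 = 2.117 rad/s.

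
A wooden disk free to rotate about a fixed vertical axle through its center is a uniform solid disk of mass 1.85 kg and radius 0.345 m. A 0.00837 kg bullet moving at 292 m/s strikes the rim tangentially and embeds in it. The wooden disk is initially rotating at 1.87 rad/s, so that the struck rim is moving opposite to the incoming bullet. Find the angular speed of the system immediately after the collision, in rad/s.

The axle reaction passes through the axle and exerts no torque about it; angular momentum about the axle is conserved through the impact.
I_p = ½(1.85)(0.345)² = 0.1101 kg·m². Taking the sense of the bullet's angular momentum as positive, L_{bullet} = m v R = (0.00837)(292)(0.345) = 0.8432 kg·m²/s.
L_i = −I_p ω_p + m v R = −(0.1101)(1.87) + 0.8432 = 0.6373 kg·m²/s.
After sticking, I_f = I_p + m R² = 0.1101 + (0.00837)(0.345)² = 0.1111 kg·m².
ω_f = L_i / I_f = 0.6373 / 0.1111 = 5.737 rad/s.

|ω_f| ≈ 5.74 rad/s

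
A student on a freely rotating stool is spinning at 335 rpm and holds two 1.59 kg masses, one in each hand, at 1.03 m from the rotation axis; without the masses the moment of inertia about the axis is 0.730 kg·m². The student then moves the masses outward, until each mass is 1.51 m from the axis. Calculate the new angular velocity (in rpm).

ω₂ ≈ 172 rpm

With no external torque about the axis, L is conserved: I₁ω₁ = I₂ω₂.
I₁ = 0.730 + 2(1.59)(1.03)² = 4.104 kg·m²; I₂ = 0.730 + 2(1.59)(1.51)² = 7.981 kg·m².
ω₂ = I₁ω₁ / I₂ = (4.104)(335 rpm) / (7.981) = 172.3 rpm.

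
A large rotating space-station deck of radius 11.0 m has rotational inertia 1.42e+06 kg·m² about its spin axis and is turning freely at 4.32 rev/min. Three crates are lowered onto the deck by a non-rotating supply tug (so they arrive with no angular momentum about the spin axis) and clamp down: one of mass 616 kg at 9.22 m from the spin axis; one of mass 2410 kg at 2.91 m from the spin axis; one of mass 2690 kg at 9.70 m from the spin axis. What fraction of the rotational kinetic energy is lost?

fraction ≈ 0.187

The added mass arrives with no angular momentum about the spin axis, and any external torque about the spin axis is negligible, so the system's angular momentum is conserved.
Added inertia Σmr² = (616)(9.22)² + (2410)(2.91)² + (2690)(9.70)² = 3.259e+05 kg·m²; I_f = 1.420e+06 + 3.259e+05 = 1.746e+06 kg·m².
ω_f = I_p ω_i / I_f = (1.420e+06)(4.32) / 1.746e+06 = 3.514 rpm.
KE_i = ½(1.420e+06)(0.4524 rad/s)² = 1.453e+05 J; KE_f = ½(1.746e+06)(0.3679)² = 1.182e+05 J.
Fraction lost = 0.1867.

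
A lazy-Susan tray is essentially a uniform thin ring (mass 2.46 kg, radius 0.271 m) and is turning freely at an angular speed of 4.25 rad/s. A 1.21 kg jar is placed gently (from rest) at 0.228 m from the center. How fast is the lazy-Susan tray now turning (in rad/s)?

ω_f ≈ 3.15 rad/s

The added mass arrives with no angular momentum about the center, and any external torque about the center is negligible, so the system's angular momentum is conserved.
I_p = (2.46)(0.271)² = 0.1807 kg·m².
Added inertia Σmr² = (1.21)(0.228)² = 0.06290 kg·m²; I_f = 0.1807 + 0.06290 = 0.2436 kg·m².
ω_f = I_p ω_i / I_f = (0.1807)(4.25) / 0.2436 = 3.152 rad/s.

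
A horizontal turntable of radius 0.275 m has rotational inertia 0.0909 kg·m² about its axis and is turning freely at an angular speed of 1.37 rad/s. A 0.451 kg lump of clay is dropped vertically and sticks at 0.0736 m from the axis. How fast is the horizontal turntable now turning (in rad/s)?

The added mass arrives with no angular momentum about the axis, and any external torque about the axis is negligible, so the system's angular momentum is conserved.
Added inertia Σmr² = (0.451)(0.0736)² = 0.002443 kg·m²; I_f = 0.09090 + 0.002443 = 0.09334 kg·m².
ω_f = I_p ω_i / I_f = (0.09090)(1.37) / 0.09334 = 1.334 rad/s.

ω_f ≈ 1.33 rad/s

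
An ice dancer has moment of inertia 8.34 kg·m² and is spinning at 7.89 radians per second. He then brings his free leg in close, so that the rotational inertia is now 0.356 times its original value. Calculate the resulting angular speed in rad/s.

ω₂ ≈ 22.2 rad/s

Angular momentum about the spin axis is conserved since the torque about it is zero.
I₂ = 0.356 × 8.34 = 2.969 kg·m².
ω₂ = I₁ω₁ / I₂ = (8.340)(7.89 rad/s) / (2.969) = 22.16 rad/s.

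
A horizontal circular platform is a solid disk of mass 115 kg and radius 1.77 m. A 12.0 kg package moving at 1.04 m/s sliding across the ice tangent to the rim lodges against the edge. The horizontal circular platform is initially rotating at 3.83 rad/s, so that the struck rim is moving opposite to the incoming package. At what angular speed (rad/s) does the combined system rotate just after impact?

|ω_f| ≈ 3.07 rad/s

About the central axle the impulsive forces during the collision are internal, so angular momentum about that axis is conserved.
I_p = ½(115)(1.77)² = 180.1 kg·m². Taking the sense of the package's angular momentum as positive, L_{package} = m v R = (12.0)(1.04)(1.77) = 22.09 kg·m²/s.
L_i = −I_p ω_p + m v R = −(180.1)(3.83) + 22.09 = -667.9 kg·m²/s.
After sticking, I_f = I_p + m R² = 180.1 + (12.0)(1.77)² = 217.7 kg·m².
ω_f = L_i / I_f = -667.9 / 217.7 = -3.067 rad/s.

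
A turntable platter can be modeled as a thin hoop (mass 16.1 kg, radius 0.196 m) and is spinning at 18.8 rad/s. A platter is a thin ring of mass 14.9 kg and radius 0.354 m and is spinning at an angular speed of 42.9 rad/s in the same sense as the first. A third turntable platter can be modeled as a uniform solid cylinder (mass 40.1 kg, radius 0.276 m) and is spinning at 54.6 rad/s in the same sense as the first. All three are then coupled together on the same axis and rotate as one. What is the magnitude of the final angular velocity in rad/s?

|ω_f| ≈ 43.6 rad/s

No external torque acts about the common axis, so total angular momentum is conserved.
Moments of inertia: I_A = (16.1)(0.196)² = 0.6185 kg·m²; I_B = (14.9)(0.354)² = 1.867 kg·m²; I_C = ½(40.1)(0.276)² = 1.527 kg·m².
Taking A's sense as positive: L = (0.6185)(18.8) + (1.867)(42.9) + (1.527)(54.6) = 175.1 kg·m²·rad/s.
Combined I = 0.6185 + 1.867 + 1.527 = 4.013 kg·m².
ω_f = L / I = 175.1 / 4.013 = 43.64 rad/s.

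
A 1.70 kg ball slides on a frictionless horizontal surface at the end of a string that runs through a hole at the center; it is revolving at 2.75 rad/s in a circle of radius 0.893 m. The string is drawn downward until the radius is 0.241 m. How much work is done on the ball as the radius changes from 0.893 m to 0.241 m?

W ≈ 65.3 J

No torque about the axis ⇒ m r₁² ω₁ = m r₂² ω₂.
ω₂ = ω₁ (r₁/r₂)² = (2.75)(0.893/0.241)² = 37.76 rad/s.
W = ΔKE = ½m(v₂² − v₁²) = 65.26 J.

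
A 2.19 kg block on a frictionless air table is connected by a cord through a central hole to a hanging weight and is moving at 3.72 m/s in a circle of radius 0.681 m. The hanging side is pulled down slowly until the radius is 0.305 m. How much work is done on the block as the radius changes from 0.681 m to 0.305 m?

W ≈ 60.4 J

The only horizontal force on the mass is along the cord (radial), so it exerts no torque about the hole and angular momentum m v r is conserved.
v₂ = v₁ r₁ / r₂ = (3.72)(0.681) / (0.305) = 8.306 m/s.
W = ΔKE = ½m(v₂² − v₁²) = 60.39 J.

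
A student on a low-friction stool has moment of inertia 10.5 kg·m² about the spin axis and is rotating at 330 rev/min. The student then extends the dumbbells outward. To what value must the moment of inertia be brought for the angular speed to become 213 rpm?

Angular momentum about the spin axis is conserved since the torque about it is zero.
I₂ = I₁ω₁ / ω₂ = (10.5)(330) / (213) = 16.27 kg·m².

I₂ ≈ 16.3 kg·m²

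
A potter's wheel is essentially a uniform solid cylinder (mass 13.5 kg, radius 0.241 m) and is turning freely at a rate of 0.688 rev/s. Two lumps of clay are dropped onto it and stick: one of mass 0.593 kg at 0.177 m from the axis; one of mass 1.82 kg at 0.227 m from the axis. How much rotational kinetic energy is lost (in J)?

energy lost ≈ 0.816 J

No external torque acts about the axis; L_before = L_after.
I_p = ½(13.5)(0.241)² = 0.3920 kg·m².
Added inertia Σmr² = (0.593)(0.177)² + (1.82)(0.227)² = 0.1124 kg·m²; I_f = 0.3920 + 0.1124 = 0.5044 kg·m².
ω_f = I_p ω_i / I_f = (0.3920)(0.688) / 0.5044 = 0.5347 rev/s.
KE_i = ½(0.3920)(4.323 rad/s)² = 3.663 J; KE_f = ½(0.5044)(3.360)² = 2.847 J.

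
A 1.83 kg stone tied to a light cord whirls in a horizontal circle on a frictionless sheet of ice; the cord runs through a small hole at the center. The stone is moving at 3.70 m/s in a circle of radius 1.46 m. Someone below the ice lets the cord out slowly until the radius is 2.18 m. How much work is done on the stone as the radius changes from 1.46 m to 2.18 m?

W ≈ -6.91 J

Central (radial) force ⇒ zero torque about the center ⇒ m v r is constant.
v₂ = v₁ r₁ / r₂ = (3.70)(1.46) / (2.18) = 2.478 m/s.
W = ΔKE = ½m(v₂² − v₁²) = -6.908 J.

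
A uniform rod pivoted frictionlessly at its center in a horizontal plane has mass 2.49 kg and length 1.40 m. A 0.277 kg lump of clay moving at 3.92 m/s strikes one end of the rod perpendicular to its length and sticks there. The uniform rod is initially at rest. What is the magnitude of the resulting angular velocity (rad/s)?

|ω_f| ≈ 1.40 rad/s

About the pivot the impulsive forces during the collision are internal, so angular momentum about that axis is conserved.
I_p = (1/12)(2.49)(1.40)² = 0.4067 kg·m². Taking the sense of the lump of clay's angular momentum as positive, L_{lump} = m v R = (0.277)(3.92)(1.40/2) = 0.7601 kg·m²/s.
L_i = 0 + 0.7601 = 0.7601 kg·m²/s.
After sticking, I_f = I_p + m R² = 0.4067 + (0.277)(1.40/2)² = 0.5424 kg·m².
ω_f = L_i / I_f = 0.7601 / 0.5424 = 1.401 rad/s.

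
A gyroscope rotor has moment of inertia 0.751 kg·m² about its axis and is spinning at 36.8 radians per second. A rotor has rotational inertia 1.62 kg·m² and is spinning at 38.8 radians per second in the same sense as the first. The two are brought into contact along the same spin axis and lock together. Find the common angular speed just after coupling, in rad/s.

No external torque acts about the common axis, so total angular momentum is conserved.
Taking A's sense as positive: L = (0.7510)(36.8) + (1.620)(38.8) = 90.49 kg·m²·rad/s.
Combined I = 0.7510 + 1.620 = 2.371 kg·m².
ω_f = L / I = 90.49 / 2.371 = 38.17 rad/s.

|ω_f| ≈ 38.2 rad/s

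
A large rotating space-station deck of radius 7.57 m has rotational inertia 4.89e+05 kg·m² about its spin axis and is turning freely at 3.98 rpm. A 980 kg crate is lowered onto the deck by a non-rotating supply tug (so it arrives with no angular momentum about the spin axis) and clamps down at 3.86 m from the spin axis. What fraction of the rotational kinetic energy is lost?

The added mass arrives with no angular momentum about the spin axis, and any external torque about the spin axis is negligible, so the system's angular momentum is conserved.
Added inertia Σmr² = (980)(3.86)² = 14600 kg·m²; I_f = 4.890e+05 + 14600 = 5.036e+05 kg·m².
ω_f = I_p ω_i / I_f = (4.890e+05)(3.98) / 5.036e+05 = 3.865 rpm.
KE_i = ½(4.890e+05)(0.4168 rad/s)² = 42470 J; KE_f = ½(5.036e+05)(0.4047)² = 41240 J.
Fraction lost = 0.02899.

fraction ≈ 0.0290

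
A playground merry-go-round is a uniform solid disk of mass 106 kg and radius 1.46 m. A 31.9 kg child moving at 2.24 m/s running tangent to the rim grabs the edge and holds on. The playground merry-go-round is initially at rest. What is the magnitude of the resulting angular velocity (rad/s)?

|ω_f| ≈ 0.576 rad/s

About the axle the impulsive forces during the collision are internal, so angular momentum about that axis is conserved.
I_p = ½(106)(1.46)² = 113.0 kg·m². Taking the sense of the child's angular momentum as positive, L_{child} = m v R = (31.9)(2.24)(1.46) = 104.3 kg·m²/s.
L_i = 0 + 104.3 = 104.3 kg·m²/s.
After sticking, I_f = I_p + m R² = 113.0 + (31.9)(1.46)² = 181.0 kg·m².
ω_f = L_i / I_f = 104.3 / 181.0 = 0.5765 rad/s.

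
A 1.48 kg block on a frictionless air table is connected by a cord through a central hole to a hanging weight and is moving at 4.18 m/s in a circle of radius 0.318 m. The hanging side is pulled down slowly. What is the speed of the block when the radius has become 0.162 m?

Central (radial) force ⇒ zero torque about the center ⇒ m v r is constant.
v₂ = v₁ r₁ / r₂ = (4.18)(0.318) / (0.162) = 8.205 m/s.

v₂ ≈ 8.21 m/s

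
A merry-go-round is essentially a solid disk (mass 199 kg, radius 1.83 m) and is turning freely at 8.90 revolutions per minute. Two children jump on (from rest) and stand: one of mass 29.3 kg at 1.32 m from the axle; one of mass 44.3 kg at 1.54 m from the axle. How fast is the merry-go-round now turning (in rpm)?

ω_f ≈ 6.06 rpm

No external torque acts about the axle; L_before = L_after.
I_p = ½(199)(1.83)² = 333.2 kg·m².
Added inertia Σmr² = (29.3)(1.32)² + (44.3)(1.54)² = 156.1 kg·m²; I_f = 333.2 + 156.1 = 489.3 kg·m².
ω_f = I_p ω_i / I_f = (333.2)(8.90) / 489.3 = 6.061 rpm.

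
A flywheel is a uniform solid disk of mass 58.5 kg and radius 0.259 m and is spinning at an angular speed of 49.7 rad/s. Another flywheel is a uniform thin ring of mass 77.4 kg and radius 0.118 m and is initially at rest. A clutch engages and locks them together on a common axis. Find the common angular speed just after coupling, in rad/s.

The coupling torques are internal; angular momentum about the shared axis is conserved.
Moments of inertia: I_A = ½(58.5)(0.259)² = 1.962 kg·m²; I_B = (77.4)(0.118)² = 1.078 kg·m².
Taking A's sense as positive: L = (1.962)(49.7) = 97.52 kg·m²·rad/s.
Combined I = 1.962 + 1.078 = 3.040 kg·m².
ω_f = L / I = 97.52 / 3.040 = 32.08 rad/s.

|ω_f| ≈ 32.1 rad/s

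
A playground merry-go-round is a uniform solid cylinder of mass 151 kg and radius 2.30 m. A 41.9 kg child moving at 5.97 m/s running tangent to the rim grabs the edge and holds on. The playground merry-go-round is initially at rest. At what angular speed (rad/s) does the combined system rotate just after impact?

About the axle the impulsive forces during the collision are internal, so angular momentum about that axis is conserved.
I_p = ½(151)(2.30)² = 399.4 kg·m². Taking the sense of the child's angular momentum as positive, L_{child} = m v R = (41.9)(5.97)(2.30) = 575.3 kg·m²/s.
L_i = 0 + 575.3 = 575.3 kg·m²/s.
After sticking, I_f = I_p + m R² = 399.4 + (41.9)(2.30)² = 621.0 kg·m².
ω_f = L_i / I_f = 575.3 / 621.0 = 0.9264 rad/s.

|ω_f| ≈ 0.926 rad/s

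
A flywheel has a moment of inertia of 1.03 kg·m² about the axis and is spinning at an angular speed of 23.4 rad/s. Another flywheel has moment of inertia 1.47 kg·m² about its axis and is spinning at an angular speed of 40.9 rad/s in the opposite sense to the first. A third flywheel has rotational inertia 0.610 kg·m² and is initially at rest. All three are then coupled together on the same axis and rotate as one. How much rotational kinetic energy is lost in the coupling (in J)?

ΔKE lost ≈ 1300 J

No external torque acts about the common axis, so total angular momentum is conserved.
Taking A's sense as positive: L = (1.030)(23.4) − (1.470)(40.9) = -36.02 kg·m²·rad/s.
Combined I = 1.030 + 1.470 + 0.6100 = 3.110 kg·m².
ω_f = L / I = -36.02 / 3.110 = -11.58 rad/s.
KE_i = ½ΣIω² = 1512 J; KE_f = ½(3.110)(11.58)² = 208.6 J.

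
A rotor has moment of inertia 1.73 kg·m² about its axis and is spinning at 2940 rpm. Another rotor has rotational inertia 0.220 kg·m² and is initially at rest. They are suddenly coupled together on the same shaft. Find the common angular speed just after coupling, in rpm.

|ω_f| ≈ 2610 rpm

The coupling torques are internal; angular momentum about the shared axis is conserved.
Taking A's sense as positive: L = (1.730)(2940) = 5086 kg·m²·rpm.
Combined I = 1.730 + 0.2200 = 1.950 kg·m².
ω_f = L / I = 5086 / 1.950 = 2608 rpm.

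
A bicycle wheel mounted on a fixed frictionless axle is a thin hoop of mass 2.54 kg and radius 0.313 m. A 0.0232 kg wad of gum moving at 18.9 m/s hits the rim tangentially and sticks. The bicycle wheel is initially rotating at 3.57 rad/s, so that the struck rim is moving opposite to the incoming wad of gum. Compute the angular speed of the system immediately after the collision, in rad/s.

|ω_f| ≈ 2.99 rad/s

The axle reaction passes through the axle and exerts no torque about it; angular momentum about the axle is conserved through the impact.
I_p = (2.54)(0.313)² = 0.2488 kg·m². Taking the sense of the wad of gum's angular momentum as positive, L_{wad} = m v R = (0.0232)(18.9)(0.313) = 0.1372 kg·m²/s.
L_i = −I_p ω_p + m v R = −(0.2488)(3.57) + 0.1372 = -0.7511 kg·m²/s.
After sticking, I_f = I_p + m R² = 0.2488 + (0.0232)(0.313)² = 0.2511 kg·m².
ω_f = L_i / I_f = -0.7511 / 0.2511 = -2.991 rad/s.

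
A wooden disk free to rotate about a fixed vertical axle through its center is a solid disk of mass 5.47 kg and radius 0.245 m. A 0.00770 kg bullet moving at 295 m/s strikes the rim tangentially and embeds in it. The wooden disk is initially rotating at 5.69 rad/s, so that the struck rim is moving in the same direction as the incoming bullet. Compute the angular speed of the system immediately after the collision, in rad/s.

|ω_f| ≈ 9.05 rad/s

About the axle the impulsive forces during the collision are internal, so angular momentum about that axis is conserved.
I_p = ½(5.47)(0.245)² = 0.1642 kg·m². Taking the sense of the bullet's angular momentum as positive, L_{bullet} = m v R = (0.00770)(295)(0.245) = 0.5565 kg·m²/s.
L_i = +I_p ω_p + m v R = +(0.1642)(5.69) + 0.5565 = 1.491 kg·m²/s.
After sticking, I_f = I_p + m R² = 0.1642 + (0.00770)(0.245)² = 0.1646 kg·m².
ω_f = L_i / I_f = 1.491 / 0.1646 = 9.054 rad/s.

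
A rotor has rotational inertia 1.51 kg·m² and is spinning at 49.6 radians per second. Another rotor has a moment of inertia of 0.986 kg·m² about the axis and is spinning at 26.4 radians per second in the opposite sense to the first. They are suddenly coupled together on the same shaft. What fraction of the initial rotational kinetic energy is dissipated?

No external torque acts about the common axis, so total angular momentum is conserved.
Taking A's sense as positive: L = (1.510)(49.6) − (0.9860)(26.4) = 48.87 kg·m²·rad/s.
Combined I = 1.510 + 0.9860 = 2.496 kg·m².
ω_f = L / I = 48.87 / 2.496 = 19.58 rad/s.
KE_i = ½ΣIω² = 2201 J; KE_f = ½(2.496)(19.58)² = 478.3 J.
Fraction dissipated = (KE_i − KE_f)/KE_i = 0.7827.

fraction ≈ 0.783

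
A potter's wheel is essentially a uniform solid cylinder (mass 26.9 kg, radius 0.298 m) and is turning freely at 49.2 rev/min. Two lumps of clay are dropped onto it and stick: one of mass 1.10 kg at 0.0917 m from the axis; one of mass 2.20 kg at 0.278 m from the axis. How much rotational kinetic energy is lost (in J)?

The added mass arrives with no angular momentum about the axis, and any external torque about the axis is negligible, so the system's angular momentum is conserved.
I_p = ½(26.9)(0.298)² = 1.194 kg·m².
Added inertia Σmr² = (1.10)(0.0917)² + (2.20)(0.278)² = 0.1793 kg·m²; I_f = 1.194 + 0.1793 = 1.374 kg·m².
ω_f = I_p ω_i / I_f = (1.194)(49.2) / 1.374 = 42.78 rpm.
KE_i = ½(1.194)(5.152 rad/s)² = 15.85 J; KE_f = ½(1.374)(4.480)² = 13.78 J.

energy lost ≈ 2.07 J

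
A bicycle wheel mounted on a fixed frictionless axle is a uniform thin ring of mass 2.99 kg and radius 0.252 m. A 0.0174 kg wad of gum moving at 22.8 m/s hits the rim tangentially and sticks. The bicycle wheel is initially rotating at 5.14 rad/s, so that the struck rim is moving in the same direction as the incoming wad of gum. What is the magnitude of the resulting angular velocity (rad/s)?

The axle reaction passes through the axle and exerts no torque about it; angular momentum about the axle is conserved through the impact.
I_p = (2.99)(0.252)² = 0.1899 kg·m². Taking the sense of the wad of gum's angular momentum as positive, L_{wad} = m v R = (0.0174)(22.8)(0.252) = 0.09997 kg·m²/s.
L_i = +I_p ω_p + m v R = +(0.1899)(5.14) + 0.09997 = 1.076 kg·m²/s.
After sticking, I_f = I_p + m R² = 0.1899 + (0.0174)(0.252)² = 0.1910 kg·m².
ω_f = L_i / I_f = 1.076 / 0.1910 = 5.634 rad/s.

|ω_f| ≈ 5.63 rad/s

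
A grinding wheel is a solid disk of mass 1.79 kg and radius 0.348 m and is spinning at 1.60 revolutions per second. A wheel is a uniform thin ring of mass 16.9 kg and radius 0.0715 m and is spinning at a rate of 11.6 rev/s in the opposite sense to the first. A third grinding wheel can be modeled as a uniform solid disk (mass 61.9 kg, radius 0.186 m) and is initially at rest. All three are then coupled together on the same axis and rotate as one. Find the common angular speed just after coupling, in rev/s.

No external torque acts about the common axis, so total angular momentum is conserved.
Moments of inertia: I_A = ½(1.79)(0.348)² = 0.1084 kg·m²; I_B = (16.9)(0.0715)² = 0.08640 kg·m²; I_C = ½(61.9)(0.186)² = 1.071 kg·m².
Taking A's sense as positive: L = (0.1084)(1.60) − (0.08640)(11.6) = -0.8288 kg·m²·rev/s.
Combined I = 0.1084 + 0.08640 + 1.071 = 1.266 kg·m².
ω_f = L / I = -0.8288 / 1.266 = -0.6549 rev/s.

|ω_f| ≈ 0.655 rev/s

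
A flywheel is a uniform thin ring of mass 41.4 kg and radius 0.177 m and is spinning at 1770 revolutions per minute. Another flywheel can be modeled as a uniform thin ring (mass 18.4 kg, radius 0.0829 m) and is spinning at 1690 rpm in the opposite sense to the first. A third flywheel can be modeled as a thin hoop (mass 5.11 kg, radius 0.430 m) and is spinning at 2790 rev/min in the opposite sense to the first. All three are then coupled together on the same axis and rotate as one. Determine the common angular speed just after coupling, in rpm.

No external torque acts about the common axis, so total angular momentum is conserved.
Moments of inertia: I_A = (41.4)(0.177)² = 1.297 kg·m²; I_B = (18.4)(0.0829)² = 0.1265 kg·m²; I_C = (5.11)(0.430)² = 0.9448 kg·m².
Taking A's sense as positive: L = (1.297)(1770) − (0.1265)(1690) − (0.9448)(2790) = -554.1 kg·m²·rpm.
Combined I = 1.297 + 0.1265 + 0.9448 = 2.368 kg·m².
ω_f = L / I = -554.1 / 2.368 = -234.0 rpm.

|ω_f| ≈ 234 rpm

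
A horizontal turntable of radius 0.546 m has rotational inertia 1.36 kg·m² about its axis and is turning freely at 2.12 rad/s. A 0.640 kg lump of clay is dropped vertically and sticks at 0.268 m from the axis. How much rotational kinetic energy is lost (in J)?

The added mass arrives with no angular momentum about the axis, and any external torque about the axis is negligible, so the system's angular momentum is conserved.
Added inertia Σmr² = (0.640)(0.268)² = 0.04597 kg·m²; I_f = 1.360 + 0.04597 = 1.406 kg·m².
ω_f = I_p ω_i / I_f = (1.360)(2.12) / 1.406 = 2.051 rad/s.
KE_i = ½(1.360)(2.120 rad/s)² = 3.056 J; KE_f = ½(1.406)(2.051)² = 2.956 J.

energy lost ≈ 0.0999 J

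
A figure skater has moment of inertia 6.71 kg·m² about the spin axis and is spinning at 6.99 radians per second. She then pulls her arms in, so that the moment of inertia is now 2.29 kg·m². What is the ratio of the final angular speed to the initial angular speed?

ω₂/ω₁ ≈ 2.93

Angular momentum about the spin axis is conserved since the torque about it is zero.
ω₂/ω₁ = I₁/I₂ = 6.710 / 2.290 = 2.930.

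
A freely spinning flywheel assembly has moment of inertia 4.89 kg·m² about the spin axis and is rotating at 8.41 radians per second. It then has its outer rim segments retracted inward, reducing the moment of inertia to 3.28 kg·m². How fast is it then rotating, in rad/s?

No external torque acts about the spin axis, so angular momentum is conserved.
ω₂ = I₁ω₁ / I₂ = (4.890)(8.41 rad/s) / (3.280) = 12.54 rad/s.

ω₂ ≈ 12.5 rad/s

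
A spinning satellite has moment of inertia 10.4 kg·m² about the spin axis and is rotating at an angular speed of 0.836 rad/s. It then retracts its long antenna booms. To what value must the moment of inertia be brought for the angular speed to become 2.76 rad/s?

I₂ ≈ 3.15 kg·m²

Angular momentum about the spin axis is conserved since the torque about it is zero.
I₂ = I₁ω₁ / ω₂ = (10.4)(0.836) / (2.76) = 3.150 kg·m².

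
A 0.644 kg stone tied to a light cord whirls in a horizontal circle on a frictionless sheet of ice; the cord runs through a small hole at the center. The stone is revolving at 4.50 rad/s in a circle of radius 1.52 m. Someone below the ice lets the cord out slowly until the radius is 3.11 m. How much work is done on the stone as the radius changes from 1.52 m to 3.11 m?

No torque about the axis ⇒ m r₁² ω₁ = m r₂² ω₂.
ω₂ = ω₁ (r₁/r₂)² = (4.50)(1.52/3.11)² = 1.075 rad/s.
W = ΔKE = ½m(v₂² − v₁²) = -11.47 J.

W ≈ -11.5 J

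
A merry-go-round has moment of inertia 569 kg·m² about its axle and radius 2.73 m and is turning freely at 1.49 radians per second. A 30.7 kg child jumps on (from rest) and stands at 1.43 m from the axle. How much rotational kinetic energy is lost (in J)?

No external torque acts about the axle; L_before = L_after.
Added inertia Σmr² = (30.7)(1.43)² = 62.78 kg·m²; I_f = 569.0 + 62.78 = 631.8 kg·m².
ω_f = I_p ω_i / I_f = (569.0)(1.49) / 631.8 = 1.342 rad/s.
KE_i = ½(569.0)(1.490 rad/s)² = 631.6 J; KE_f = ½(631.8)(1.342)² = 568.9 J.

energy lost ≈ 62.8 J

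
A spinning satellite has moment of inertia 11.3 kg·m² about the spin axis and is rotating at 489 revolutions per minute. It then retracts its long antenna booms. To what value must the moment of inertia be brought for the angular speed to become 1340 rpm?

I₂ ≈ 4.12 kg·m²

No external torque acts about the spin axis, so angular momentum is conserved.
I₂ = I₁ω₁ / ω₂ = (11.3)(489) / (1340) = 4.124 kg·m².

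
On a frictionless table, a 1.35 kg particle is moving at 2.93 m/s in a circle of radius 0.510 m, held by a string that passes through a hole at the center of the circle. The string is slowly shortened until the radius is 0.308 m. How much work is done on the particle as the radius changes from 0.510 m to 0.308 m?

The only horizontal force on the mass is along the cord (radial), so it exerts no torque about the hole and angular momentum m v r is conserved.
v₂ = v₁ r₁ / r₂ = (2.93)(0.510) / (0.308) = 4.852 m/s.
W = ΔKE = ½m(v₂² − v₁²) = 10.09 J.

W ≈ 10.1 J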